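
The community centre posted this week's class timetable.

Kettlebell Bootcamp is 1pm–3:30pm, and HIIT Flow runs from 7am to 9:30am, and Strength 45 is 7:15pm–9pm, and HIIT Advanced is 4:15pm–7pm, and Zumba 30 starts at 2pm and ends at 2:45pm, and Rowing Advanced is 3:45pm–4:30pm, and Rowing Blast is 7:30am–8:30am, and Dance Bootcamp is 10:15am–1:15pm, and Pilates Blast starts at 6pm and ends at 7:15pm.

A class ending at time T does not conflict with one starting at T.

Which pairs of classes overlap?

Dance Bootcamp & Kettlebell Bootcamp, HIIT Advanced & Pilates Blast, HIIT Advanced & Rowing Advanced, HIIT Flow & Rowing Blast, Kettlebell Bootcamp & Zumba 30

Two intervals overlap when each starts before the other ends.
Sorted by start: HIIT Flow, Rowing Blast, Dance Bootcamp, Kettlebell Bootcamp, Zumba 30, Rowing Advanced, HIIT Advanced, Pilates Blast, Strength 45.
Rowing Blast starts before HIIT Flow ends → HIIT Flow and Rowing Blast overlap.
Dance Bootcamp starts after HIIT Flow ends; HIIT Flow is clear from here.
Dance Bootcamp starts after Rowing Blast ends; Rowing Blast is clear from here.
Kettlebell Bootcamp starts before Dance Bootcamp ends → Dance Bootcamp and Kettlebell Bootcamp overlap.
Zumba 30 starts after Dance Bootcamp ends; Dance Bootcamp is clear from here.
Zumba 30 starts before Kettlebell Bootcamp ends → Kettlebell Bootcamp and Zumba 30 overlap.
Rowing Advanced starts after Kettlebell Bootcamp ends; Kettlebell Bootcamp is clear from here.
Rowing Advanced starts after Zumba 30 ends; Zumba 30 is clear from here.
HIIT Advanced starts before Rowing Advanced ends → Rowing Advanced and HIIT Advanced overlap.
Pilates Blast starts after Rowing Advanced ends; Rowing Advanced is clear from here.
Pilates Blast starts before HIIT Advanced ends → HIIT Advanced and Pilates Blast overlap.
Strength 45 starts after HIIT Advanced ends.
Strength 45 starts exactly when Pilates Blast ends (back-to-back, no overlap).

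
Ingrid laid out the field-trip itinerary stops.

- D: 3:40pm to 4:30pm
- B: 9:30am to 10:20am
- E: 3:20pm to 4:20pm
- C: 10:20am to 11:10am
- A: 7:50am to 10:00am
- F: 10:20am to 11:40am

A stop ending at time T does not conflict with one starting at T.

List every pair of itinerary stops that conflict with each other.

Two intervals overlap when each starts before the other ends.
Sorted by start: A, B, C, F, E, D.
B starts before A ends → A and B overlap.
C starts after A ends, so nothing later overlaps A either.
C starts exactly when B ends (back-to-back, no overlap), so nothing later overlaps B either.
F starts before C ends → C and F overlap.
E starts after C ends, so nothing later overlaps C either.
E starts after F ends, so nothing later overlaps F either.
D starts before E ends → E and D overlap.

A & B, C & F, D & E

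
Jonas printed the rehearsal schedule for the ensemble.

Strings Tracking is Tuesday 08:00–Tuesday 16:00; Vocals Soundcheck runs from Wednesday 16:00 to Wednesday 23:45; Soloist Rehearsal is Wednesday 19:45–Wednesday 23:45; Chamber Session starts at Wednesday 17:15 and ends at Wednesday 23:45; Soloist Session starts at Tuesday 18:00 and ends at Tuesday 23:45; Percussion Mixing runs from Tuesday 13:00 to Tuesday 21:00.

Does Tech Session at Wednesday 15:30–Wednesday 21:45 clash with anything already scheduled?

Strings Tracking: ends Tuesday 16:00 at or before Tech Session starts Wednesday 15:30 → clear.
Percussion Mixing: ends Tuesday 21:00 at or before Tech Session starts Wednesday 15:30 → clear.
Soloist Session: ends Tuesday 23:45 at or before Tech Session starts Wednesday 15:30 → clear.
Vocals Soundcheck: starts Wednesday 16:00 before Tech Session ends Wednesday 21:45, and ends Wednesday 23:45 after Tech Session starts Wednesday 15:30 → overlap.
Chamber Session: starts Wednesday 17:15 before Tech Session ends Wednesday 21:45, and ends Wednesday 23:45 after Tech Session starts Wednesday 15:30 → overlap.
Soloist Rehearsal: starts Wednesday 19:45 before Tech Session ends Wednesday 21:45, and ends Wednesday 23:45 after Tech Session starts Wednesday 15:30 → overlap.
Tech Session overlaps Chamber Session, Vocals Soundcheck, Soloist Rehearsal.

Yes — it overlaps Chamber Session, Soloist Rehearsal, Vocals Soundcheck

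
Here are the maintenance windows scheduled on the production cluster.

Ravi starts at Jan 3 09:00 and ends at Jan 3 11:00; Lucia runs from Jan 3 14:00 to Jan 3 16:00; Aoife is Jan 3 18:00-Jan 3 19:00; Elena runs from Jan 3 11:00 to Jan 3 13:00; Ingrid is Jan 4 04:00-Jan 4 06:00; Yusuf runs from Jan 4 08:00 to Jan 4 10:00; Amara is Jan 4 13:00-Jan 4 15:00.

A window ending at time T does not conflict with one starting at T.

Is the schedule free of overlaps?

Yes

Sorted by start: Ravi, Elena, Lucia, Aoife, Ingrid, Yusuf, Amara.
Elena starts exactly when Ravi ends (back-to-back, no overlap); Ravi is clear from here.
Lucia starts after Elena ends; Elena is clear from here.
Aoife starts after Lucia ends; Lucia is clear from here.
Ingrid starts after Aoife ends; Aoife is clear from here.
Yusuf starts after Ingrid ends; Ingrid is clear from here.
Amara starts after Yusuf ends.
Every pair is clear; the schedule has no overlaps.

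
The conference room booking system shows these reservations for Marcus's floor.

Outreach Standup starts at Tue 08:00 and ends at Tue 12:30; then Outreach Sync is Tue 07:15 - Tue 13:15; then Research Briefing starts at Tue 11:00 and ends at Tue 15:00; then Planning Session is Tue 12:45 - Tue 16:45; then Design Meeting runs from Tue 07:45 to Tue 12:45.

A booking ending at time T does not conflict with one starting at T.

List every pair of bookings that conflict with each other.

Check each pair: they overlap iff neither finishes before the other starts.
Sorted by start: Outreach Sync, Design Meeting, Outreach Standup, Research Briefing, Planning Session.
Design Meeting starts before Outreach Sync ends → Outreach Sync and Design Meeting overlap.
Outreach Standup starts before Outreach Sync ends → Outreach Sync and Outreach Standup overlap.
Research Briefing starts before Outreach Sync ends → Outreach Sync and Research Briefing overlap.
Planning Session starts before Outreach Sync ends → Outreach Sync and Planning Session overlap.
Outreach Standup starts before Design Meeting ends → Design Meeting and Outreach Standup overlap.
Research Briefing starts before Design Meeting ends → Design Meeting and Research Briefing overlap.
Planning Session starts exactly when Design Meeting ends (back-to-back, no overlap).
Research Briefing starts before Outreach Standup ends → Outreach Standup and Research Briefing overlap.
Planning Session starts after Outreach Standup ends.
Planning Session starts before Research Briefing ends → Research Briefing and Planning Session overlap.

Design Meeting & Outreach Standup, Design Meeting & Outreach Sync, Design Meeting & Research Briefing, Outreach Standup & Outreach Sync, Outreach Standup & Research Briefing, Outreach Sync & Planning Session, Outreach Sync & Research Briefing, Planning Session & Research Briefing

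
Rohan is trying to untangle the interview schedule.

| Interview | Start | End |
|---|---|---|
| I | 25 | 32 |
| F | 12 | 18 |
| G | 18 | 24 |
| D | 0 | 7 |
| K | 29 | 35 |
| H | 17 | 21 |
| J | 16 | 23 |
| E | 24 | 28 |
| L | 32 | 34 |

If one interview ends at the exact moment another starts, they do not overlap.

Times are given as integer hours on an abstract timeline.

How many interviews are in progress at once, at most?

Sweep the timeline, counting +1 at each start and −1 at each end (ends before starts at a tie):
0 start D → 1
7 end D → 0
12 start F → 1
16 start J → 2
17 start H → 3
18 end F → 2
18 start G → 3
21 end H → 2
23 end J → 1
24 end G → 0
24 start E → 1
25 start I → 2
28 end E → 1
29 start K → 2
32 end I → 1
32 start L → 2
34 end L → 1
35 end K → 0
Peak is 3, at 17 (F, H, J).

3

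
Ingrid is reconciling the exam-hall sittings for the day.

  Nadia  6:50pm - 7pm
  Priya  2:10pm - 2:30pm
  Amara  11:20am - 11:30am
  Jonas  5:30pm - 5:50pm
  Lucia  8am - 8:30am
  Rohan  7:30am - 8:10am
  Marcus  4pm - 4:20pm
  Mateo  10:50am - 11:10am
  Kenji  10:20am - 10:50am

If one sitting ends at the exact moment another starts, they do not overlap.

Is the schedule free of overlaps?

No

Sorted by start: Rohan, Lucia, Kenji, Mateo, Amara, Priya, Marcus, Jonas, Nadia.
Lucia starts before Rohan ends → Rohan and Lucia overlap.
That's a conflict, so the schedule is not conflict-free.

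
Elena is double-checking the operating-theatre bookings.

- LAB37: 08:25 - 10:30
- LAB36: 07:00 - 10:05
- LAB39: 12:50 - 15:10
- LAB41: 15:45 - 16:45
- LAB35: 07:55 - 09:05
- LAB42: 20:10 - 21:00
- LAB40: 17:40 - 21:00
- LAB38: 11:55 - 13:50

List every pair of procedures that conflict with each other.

Sorted by start: LAB36, LAB35, LAB37, LAB38, LAB39, LAB41, LAB40, LAB42.
LAB35 starts before LAB36 ends → LAB36 and LAB35 overlap.
LAB37 starts before LAB36 ends → LAB36 and LAB37 overlap.
LAB38 starts after LAB36 ends; LAB36 is clear from here.
LAB37 starts before LAB35 ends → LAB35 and LAB37 overlap.
LAB38 starts after LAB35 ends; LAB35 is clear from here.
LAB38 starts after LAB37 ends; LAB37 is clear from here.
LAB39 starts before LAB38 ends → LAB38 and LAB39 overlap.
LAB41 starts after LAB38 ends; LAB38 is clear from here.
LAB41 starts after LAB39 ends; LAB39 is clear from here.
LAB40 starts after LAB41 ends; LAB41 is clear from here.
LAB42 starts before LAB40 ends → LAB40 and LAB42 overlap.

LAB35 & LAB36, LAB35 & LAB37, LAB36 & LAB37, LAB38 & LAB39, LAB40 & LAB42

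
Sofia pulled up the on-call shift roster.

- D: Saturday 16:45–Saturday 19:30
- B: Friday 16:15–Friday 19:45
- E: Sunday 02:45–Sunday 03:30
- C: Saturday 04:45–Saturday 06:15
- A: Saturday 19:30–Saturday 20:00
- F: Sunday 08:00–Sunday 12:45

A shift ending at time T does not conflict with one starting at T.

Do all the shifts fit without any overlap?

Yes

Check each pair: they overlap iff neither finishes before the other starts.
Sorted by start: B, C, D, A, E, F.
C starts after B ends; B is clear from here.
D starts after C ends; C is clear from here.
A starts exactly when D ends (back-to-back, no overlap); D is clear from here.
E starts after A ends; A is clear from here.
F starts after E ends.
Every pair is clear; the schedule has no overlaps.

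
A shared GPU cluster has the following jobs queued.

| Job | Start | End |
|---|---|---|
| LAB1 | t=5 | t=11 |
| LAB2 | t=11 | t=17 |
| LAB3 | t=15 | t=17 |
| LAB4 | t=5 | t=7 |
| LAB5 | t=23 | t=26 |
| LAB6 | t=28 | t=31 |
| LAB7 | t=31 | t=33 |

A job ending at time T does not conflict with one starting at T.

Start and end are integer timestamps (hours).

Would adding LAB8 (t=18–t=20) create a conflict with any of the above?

LAB1: ends t=11 at or before LAB8 starts t=18 → clear.
LAB4: ends t=7 at or before LAB8 starts t=18 → clear.
LAB2: ends t=17 at or before LAB8 starts t=18 → clear.
LAB3: ends t=17 at or before LAB8 starts t=18 → clear.
LAB5: starts t=23 at or after LAB8 ends t=20 → clear.
LAB6: starts t=28 at or after LAB8 ends t=20 → clear.
LAB7: starts t=31 at or after LAB8 ends t=20 → clear.

No — it doesn't clash with anything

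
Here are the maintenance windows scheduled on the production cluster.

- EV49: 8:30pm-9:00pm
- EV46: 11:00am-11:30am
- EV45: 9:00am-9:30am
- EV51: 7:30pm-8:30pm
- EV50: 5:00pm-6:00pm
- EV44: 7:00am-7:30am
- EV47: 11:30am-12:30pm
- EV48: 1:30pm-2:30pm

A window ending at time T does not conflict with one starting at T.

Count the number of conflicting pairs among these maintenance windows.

0

Sorted by start: EV44, EV45, EV46, EV47, EV48, EV50, EV51, EV49.
EV45 starts after EV44 ends — done with EV44.
EV46 starts after EV45 ends — done with EV45.
EV47 starts exactly when EV46 ends (back-to-back, no overlap) — done with EV46.
EV48 starts after EV47 ends — done with EV47.
EV50 starts after EV48 ends — done with EV48.
EV51 starts after EV50 ends — done with EV50.
EV49 starts exactly when EV51 ends (back-to-back, no overlap).
No pair overlaps.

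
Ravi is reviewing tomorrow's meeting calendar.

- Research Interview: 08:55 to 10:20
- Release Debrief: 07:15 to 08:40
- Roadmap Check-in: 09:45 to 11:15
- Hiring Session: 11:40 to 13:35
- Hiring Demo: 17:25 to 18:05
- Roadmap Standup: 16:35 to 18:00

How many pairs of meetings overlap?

2

Check each pair: they overlap iff neither finishes before the other starts.
Sorted by start: Release Debrief, Research Interview, Roadmap Check-in, Hiring Session, Roadmap Standup, Hiring Demo.
Research Interview starts after Release Debrief ends — done with Release Debrief.
Roadmap Check-in starts before Research Interview ends → Research Interview and Roadmap Check-in overlap.
Hiring Session starts after Research Interview ends — done with Research Interview.
Hiring Session starts after Roadmap Check-in ends — done with Roadmap Check-in.
Roadmap Standup starts after Hiring Session ends — done with Hiring Session.
Hiring Demo starts before Roadmap Standup ends → Roadmap Standup and Hiring Demo overlap.
Overlapping pairs: Hiring Demo & Roadmap Standup, Research Interview & Roadmap Check-in — 2 in total.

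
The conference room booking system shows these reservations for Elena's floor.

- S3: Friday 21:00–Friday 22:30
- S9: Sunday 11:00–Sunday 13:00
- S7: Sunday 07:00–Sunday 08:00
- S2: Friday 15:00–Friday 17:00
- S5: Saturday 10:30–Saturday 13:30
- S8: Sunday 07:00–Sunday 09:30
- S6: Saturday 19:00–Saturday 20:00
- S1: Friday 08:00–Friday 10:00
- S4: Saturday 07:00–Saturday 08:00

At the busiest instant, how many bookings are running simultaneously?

Sort all start/end points and keep a running count:
Friday 08:00 start S1 → 1
Friday 10:00 end S1 → 0
Friday 15:00 start S2 → 1
Friday 17:00 end S2 → 0
Friday 21:00 start S3 → 1
Friday 22:30 end S3 → 0
Saturday 07:00 start S4 → 1
Saturday 08:00 end S4 → 0
Saturday 10:30 start S5 → 1
Saturday 13:30 end S5 → 0
Saturday 19:00 start S6 → 1
Saturday 20:00 end S6 → 0
Sunday 07:00 start S7 → 1
Sunday 07:00 start S8 → 2
Sunday 08:00 end S7 → 1
Sunday 09:30 end S8 → 0
Sunday 11:00 start S9 → 1
Sunday 13:00 end S9 → 0
Peak is 2, at Sunday 07:00 (S7, S8).

2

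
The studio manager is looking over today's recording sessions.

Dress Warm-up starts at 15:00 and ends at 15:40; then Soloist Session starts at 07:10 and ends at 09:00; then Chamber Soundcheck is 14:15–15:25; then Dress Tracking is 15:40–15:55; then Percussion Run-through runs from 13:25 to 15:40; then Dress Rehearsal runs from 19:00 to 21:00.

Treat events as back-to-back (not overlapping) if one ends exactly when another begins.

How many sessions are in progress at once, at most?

Sort all start/end points and keep a running count:
07:10 start Soloist Session → 1
09:00 end Soloist Session → 0
13:25 start Percussion Run-through → 1
14:15 start Chamber Soundcheck → 2
15:00 start Dress Warm-up → 3
15:25 end Chamber Soundcheck → 2
15:40 end Dress Warm-up → 1
15:40 end Percussion Run-through → 0
15:40 start Dress Tracking → 1
15:55 end Dress Tracking → 0
19:00 start Dress Rehearsal → 1
21:00 end Dress Rehearsal → 0
Peak is 3, at 15:00 (Chamber Soundcheck, Dress Warm-up, Percussion Run-through).

3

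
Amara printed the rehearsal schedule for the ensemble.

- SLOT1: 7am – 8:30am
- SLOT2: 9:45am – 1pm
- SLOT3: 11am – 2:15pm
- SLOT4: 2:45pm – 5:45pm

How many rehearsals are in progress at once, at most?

Walk through starts and ends in time order (an end at T is processed before a start at T):
7am start SLOT1 → 1
8:30am end SLOT1 → 0
9:45am start SLOT2 → 1
11am start SLOT3 → 2
1pm end SLOT2 → 1
2:15pm end SLOT3 → 0
2:45pm start SLOT4 → 1
5:45pm end SLOT4 → 0
Peak is 2, at 11am (SLOT2, SLOT3).

2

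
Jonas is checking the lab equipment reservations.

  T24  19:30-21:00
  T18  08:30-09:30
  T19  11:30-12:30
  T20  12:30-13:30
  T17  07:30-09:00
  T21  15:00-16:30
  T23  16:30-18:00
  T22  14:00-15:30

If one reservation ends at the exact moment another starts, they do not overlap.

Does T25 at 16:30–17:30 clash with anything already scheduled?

Yes — it overlaps T23

T17: ends 09:00 at or before T25 starts 16:30 → clear.
T18: ends 09:30 at or before T25 starts 16:30 → clear.
T19: ends 12:30 at or before T25 starts 16:30 → clear.
T20: ends 13:30 at or before T25 starts 16:30 → clear.
T22: ends 15:30 at or before T25 starts 16:30 → clear.
T21: ends 16:30 at or before T25 starts 16:30 → clear.
T23: starts 16:30 before T25 ends 17:30, and ends 18:00 after T25 starts 16:30 → overlap.
T24: starts 19:30 at or after T25 ends 17:30 → clear.
T25 overlaps T23.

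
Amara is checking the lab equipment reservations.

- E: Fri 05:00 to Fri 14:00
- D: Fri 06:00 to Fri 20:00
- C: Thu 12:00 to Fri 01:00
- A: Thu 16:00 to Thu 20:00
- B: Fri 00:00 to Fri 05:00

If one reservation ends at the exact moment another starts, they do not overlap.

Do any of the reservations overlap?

Sorted by start: C, A, B, E, D.
A starts before C ends → C and A overlap.
That's a conflict, so the schedule is not conflict-free.

Yes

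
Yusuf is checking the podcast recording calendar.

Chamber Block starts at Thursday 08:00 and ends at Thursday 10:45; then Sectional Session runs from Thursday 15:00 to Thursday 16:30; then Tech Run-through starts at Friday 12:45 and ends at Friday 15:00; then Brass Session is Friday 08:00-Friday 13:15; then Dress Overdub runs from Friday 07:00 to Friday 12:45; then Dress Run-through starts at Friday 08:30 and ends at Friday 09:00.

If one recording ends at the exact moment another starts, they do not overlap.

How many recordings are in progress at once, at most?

Walk through starts and ends in time order (an end at T is processed before a start at T):
Thursday 08:00 start Chamber Block → 1
Thursday 10:45 end Chamber Block → 0
Thursday 15:00 start Sectional Session → 1
Thursday 16:30 end Sectional Session → 0
Friday 07:00 start Dress Overdub → 1
Friday 08:00 start Brass Session → 2
Friday 08:30 start Dress Run-through → 3
Friday 09:00 end Dress Run-through → 2
Friday 12:45 end Dress Overdub → 1
Friday 12:45 start Tech Run-through → 2
Friday 13:15 end Brass Session → 1
Friday 15:00 end Tech Run-through → 0
Peak is 3, at Friday 08:30 (Brass Session, Dress Overdub, Dress Run-through).

3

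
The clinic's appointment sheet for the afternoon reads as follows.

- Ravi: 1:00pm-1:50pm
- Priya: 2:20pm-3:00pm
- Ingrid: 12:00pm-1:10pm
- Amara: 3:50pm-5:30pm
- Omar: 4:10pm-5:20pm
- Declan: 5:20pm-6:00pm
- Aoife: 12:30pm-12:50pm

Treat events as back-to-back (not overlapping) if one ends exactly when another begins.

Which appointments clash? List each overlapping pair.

Amara & Declan, Amara & Omar, Aoife & Ingrid, Ingrid & Ravi

Check each pair: they overlap iff neither finishes before the other starts.
Sorted by start: Ingrid, Aoife, Ravi, Priya, Amara, Omar, Declan.
Aoife starts before Ingrid ends → Ingrid and Aoife overlap.
Ravi starts before Ingrid ends → Ingrid and Ravi overlap.
Priya starts after Ingrid ends — done with Ingrid.
Ravi starts after Aoife ends — done with Aoife.
Priya starts after Ravi ends — done with Ravi.
Amara starts after Priya ends — done with Priya.
Omar starts before Amara ends → Amara and Omar overlap.
Declan starts before Amara ends → Amara and Declan overlap.
Declan starts exactly when Omar ends (back-to-back, no overlap).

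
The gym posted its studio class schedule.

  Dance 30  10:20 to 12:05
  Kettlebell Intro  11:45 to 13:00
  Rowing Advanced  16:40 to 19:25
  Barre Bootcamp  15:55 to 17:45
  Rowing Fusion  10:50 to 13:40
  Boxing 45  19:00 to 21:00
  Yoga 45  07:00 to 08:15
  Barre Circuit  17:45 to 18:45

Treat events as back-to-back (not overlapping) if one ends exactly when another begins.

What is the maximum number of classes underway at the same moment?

Sweep the timeline, counting +1 at each start and −1 at each end (ends before starts at a tie):
07:00 start Yoga 45 → 1
08:15 end Yoga 45 → 0
10:20 start Dance 30 → 1
10:50 start Rowing Fusion → 2
11:45 start Kettlebell Intro → 3
12:05 end Dance 30 → 2
13:00 end Kettlebell Intro → 1
13:40 end Rowing Fusion → 0
15:55 start Barre Bootcamp → 1
16:40 start Rowing Advanced → 2
17:45 end Barre Bootcamp → 1
17:45 start Barre Circuit → 2
18:45 end Barre Circuit → 1
19:00 start Boxing 45 → 2
19:25 end Rowing Advanced → 1
21:00 end Boxing 45 → 0
Peak is 3, at 11:45 (Dance 30, Kettlebell Intro, Rowing Fusion).

3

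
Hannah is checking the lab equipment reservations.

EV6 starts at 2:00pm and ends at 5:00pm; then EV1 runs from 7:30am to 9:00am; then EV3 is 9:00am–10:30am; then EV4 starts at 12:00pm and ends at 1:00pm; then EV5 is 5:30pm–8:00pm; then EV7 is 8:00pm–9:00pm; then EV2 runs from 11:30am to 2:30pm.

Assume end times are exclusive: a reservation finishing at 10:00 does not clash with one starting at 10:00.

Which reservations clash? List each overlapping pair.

Two intervals overlap when each starts before the other ends.
Sorted by start: EV1, EV3, EV2, EV4, EV6, EV5, EV7.
EV3 starts exactly when EV1 ends (back-to-back, no overlap), so nothing later overlaps EV1 either.
EV2 starts after EV3 ends, so nothing later overlaps EV3 either.
EV4 starts before EV2 ends → EV2 and EV4 overlap.
EV6 starts before EV2 ends → EV2 and EV6 overlap.
EV5 starts after EV2 ends, so nothing later overlaps EV2 either.
EV6 starts after EV4 ends, so nothing later overlaps EV4 either.
EV5 starts after EV6 ends, so nothing later overlaps EV6 either.
EV7 starts exactly when EV5 ends (back-to-back, no overlap).

EV2 & EV4, EV2 & EV6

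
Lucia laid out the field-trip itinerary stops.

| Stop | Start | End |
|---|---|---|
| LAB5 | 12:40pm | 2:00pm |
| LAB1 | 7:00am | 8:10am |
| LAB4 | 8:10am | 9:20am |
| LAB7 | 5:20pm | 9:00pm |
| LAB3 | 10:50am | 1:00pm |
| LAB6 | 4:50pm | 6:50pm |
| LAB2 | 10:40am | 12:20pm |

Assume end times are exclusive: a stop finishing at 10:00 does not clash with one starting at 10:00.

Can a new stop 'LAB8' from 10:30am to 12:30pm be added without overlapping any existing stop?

No — it overlaps LAB2, LAB3

LAB1: ends 8:10am at or before LAB8 starts 10:30am → clear.
LAB4: ends 9:20am at or before LAB8 starts 10:30am → clear.
LAB2: starts 10:40am before LAB8 ends 12:30pm, and ends 12:20pm after LAB8 starts 10:30am → overlap.
LAB3: starts 10:50am before LAB8 ends 12:30pm, and ends 1:00pm after LAB8 starts 10:30am → overlap.
LAB5: starts 12:40pm at or after LAB8 ends 12:30pm → clear.
LAB6: starts 4:50pm at or after LAB8 ends 12:30pm → clear.
LAB7: starts 5:20pm at or after LAB8 ends 12:30pm → clear.
LAB8 overlaps LAB2, LAB3.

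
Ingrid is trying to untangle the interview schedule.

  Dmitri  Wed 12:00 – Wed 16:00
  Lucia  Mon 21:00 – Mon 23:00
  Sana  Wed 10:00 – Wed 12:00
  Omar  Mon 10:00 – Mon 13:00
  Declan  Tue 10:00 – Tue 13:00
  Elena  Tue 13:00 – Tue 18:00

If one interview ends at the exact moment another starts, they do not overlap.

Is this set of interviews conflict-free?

Yes

Two intervals overlap when each starts before the other ends.
Sorted by start: Omar, Lucia, Declan, Elena, Sana, Dmitri.
Lucia starts after Omar ends, so nothing later overlaps Omar either.
Declan starts after Lucia ends, so nothing later overlaps Lucia either.
Elena starts exactly when Declan ends (back-to-back, no overlap), so nothing later overlaps Declan either.
Sana starts after Elena ends, so nothing later overlaps Elena either.
Dmitri starts exactly when Sana ends (back-to-back, no overlap).
Every pair is clear; the schedule has no overlaps.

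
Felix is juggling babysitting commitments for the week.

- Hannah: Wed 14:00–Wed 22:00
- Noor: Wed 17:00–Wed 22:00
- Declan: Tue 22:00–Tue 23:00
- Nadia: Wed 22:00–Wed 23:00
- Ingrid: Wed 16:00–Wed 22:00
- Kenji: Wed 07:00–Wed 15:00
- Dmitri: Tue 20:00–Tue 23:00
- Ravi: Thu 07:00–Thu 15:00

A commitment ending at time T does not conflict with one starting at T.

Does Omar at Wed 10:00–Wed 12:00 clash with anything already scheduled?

Dmitri: ends Tue 23:00 at or before Omar starts Wed 10:00 → clear.
Declan: ends Tue 23:00 at or before Omar starts Wed 10:00 → clear.
Kenji: starts Wed 07:00 before Omar ends Wed 12:00, and ends Wed 15:00 after Omar starts Wed 10:00 → overlap.
Hannah: starts Wed 14:00 at or after Omar ends Wed 12:00 → clear.
Ingrid: starts Wed 16:00 at or after Omar ends Wed 12:00 → clear.
Noor: starts Wed 17:00 at or after Omar ends Wed 12:00 → clear.
Nadia: starts Wed 22:00 at or after Omar ends Wed 12:00 → clear.
Ravi: starts Thu 07:00 at or after Omar ends Wed 12:00 → clear.
Omar overlaps Kenji.

Yes — it overlaps Kenji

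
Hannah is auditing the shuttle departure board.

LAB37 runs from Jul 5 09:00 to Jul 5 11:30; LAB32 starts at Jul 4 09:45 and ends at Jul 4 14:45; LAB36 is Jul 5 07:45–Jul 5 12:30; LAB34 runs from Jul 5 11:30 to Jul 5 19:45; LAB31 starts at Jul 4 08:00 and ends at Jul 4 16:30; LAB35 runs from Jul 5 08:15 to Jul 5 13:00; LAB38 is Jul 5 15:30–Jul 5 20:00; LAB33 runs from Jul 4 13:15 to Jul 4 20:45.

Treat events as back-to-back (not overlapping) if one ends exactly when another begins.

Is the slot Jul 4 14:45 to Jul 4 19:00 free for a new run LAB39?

No — it overlaps LAB31, LAB33

LAB31: starts Jul 4 08:00 before LAB39 ends Jul 4 19:00, and ends Jul 4 16:30 after LAB39 starts Jul 4 14:45 → overlap.
LAB32: ends Jul 4 14:45 at or before LAB39 starts Jul 4 14:45 → clear.
LAB33: starts Jul 4 13:15 before LAB39 ends Jul 4 19:00, and ends Jul 4 20:45 after LAB39 starts Jul 4 14:45 → overlap.
LAB36: starts Jul 5 07:45 at or after LAB39 ends Jul 4 19:00 → clear.
LAB35: starts Jul 5 08:15 at or after LAB39 ends Jul 4 19:00 → clear.
LAB37: starts Jul 5 09:00 at or after LAB39 ends Jul 4 19:00 → clear.
LAB34: starts Jul 5 11:30 at or after LAB39 ends Jul 4 19:00 → clear.
LAB38: starts Jul 5 15:30 at or after LAB39 ends Jul 4 19:00 → clear.
LAB39 overlaps LAB31, LAB33.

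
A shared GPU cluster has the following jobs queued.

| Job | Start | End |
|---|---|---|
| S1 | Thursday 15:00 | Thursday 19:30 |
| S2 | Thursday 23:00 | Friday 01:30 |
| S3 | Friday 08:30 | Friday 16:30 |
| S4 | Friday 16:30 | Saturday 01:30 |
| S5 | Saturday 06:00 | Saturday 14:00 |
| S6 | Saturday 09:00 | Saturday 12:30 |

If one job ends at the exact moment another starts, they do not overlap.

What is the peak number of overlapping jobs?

Walk through starts and ends in time order (an end at T is processed before a start at T):
Thursday 15:00 start S1 → 1
Thursday 19:30 end S1 → 0
Thursday 23:00 start S2 → 1
Friday 01:30 end S2 → 0
Friday 08:30 start S3 → 1
Friday 16:30 end S3 → 0
Friday 16:30 start S4 → 1
Saturday 01:30 end S4 → 0
Saturday 06:00 start S5 → 1
Saturday 09:00 start S6 → 2
Saturday 12:30 end S6 → 1
Saturday 14:00 end S5 → 0
Peak is 2, at Saturday 09:00 (S5, S6).

2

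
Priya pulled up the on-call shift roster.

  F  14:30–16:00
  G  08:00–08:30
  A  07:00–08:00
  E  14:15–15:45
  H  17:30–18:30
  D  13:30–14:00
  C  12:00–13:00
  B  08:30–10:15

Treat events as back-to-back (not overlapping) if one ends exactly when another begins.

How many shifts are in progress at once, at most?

Sweep the timeline, counting +1 at each start and −1 at each end (ends before starts at a tie):
07:00 start A → 1
08:00 end A → 0
08:00 start G → 1
08:30 end G → 0
08:30 start B → 1
10:15 end B → 0
12:00 start C → 1
13:00 end C → 0
13:30 start D → 1
14:00 end D → 0
14:15 start E → 1
14:30 start F → 2
15:45 end E → 1
16:00 end F → 0
17:30 start H → 1
18:30 end H → 0
Peak is 2, at 14:30 (E, F).

2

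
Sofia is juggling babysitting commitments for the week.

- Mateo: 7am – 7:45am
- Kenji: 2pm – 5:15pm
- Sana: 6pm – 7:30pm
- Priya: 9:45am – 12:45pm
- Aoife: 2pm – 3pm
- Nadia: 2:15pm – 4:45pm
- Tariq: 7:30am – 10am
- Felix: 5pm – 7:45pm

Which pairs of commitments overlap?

Aoife & Kenji, Aoife & Nadia, Felix & Kenji, Felix & Sana, Kenji & Nadia, Mateo & Tariq, Priya & Tariq

Sorted by start: Mateo, Tariq, Priya, Aoife, Kenji, Nadia, Felix, Sana.
Tariq starts before Mateo ends → Mateo and Tariq overlap.
Priya starts after Mateo ends, so Mateo has no further overlaps.
Priya starts before Tariq ends → Tariq and Priya overlap.
Aoife starts after Tariq ends, so Tariq has no further overlaps.
Aoife starts after Priya ends, so Priya has no further overlaps.
Kenji starts before Aoife ends → Aoife and Kenji overlap.
Nadia starts before Aoife ends → Aoife and Nadia overlap.
Felix starts after Aoife ends, so Aoife has no further overlaps.
Nadia starts before Kenji ends → Kenji and Nadia overlap.
Felix starts before Kenji ends → Kenji and Felix overlap.
Sana starts after Kenji ends.
Felix starts after Nadia ends, so Nadia has no further overlaps.
Sana starts before Felix ends → Felix and Sana overlap.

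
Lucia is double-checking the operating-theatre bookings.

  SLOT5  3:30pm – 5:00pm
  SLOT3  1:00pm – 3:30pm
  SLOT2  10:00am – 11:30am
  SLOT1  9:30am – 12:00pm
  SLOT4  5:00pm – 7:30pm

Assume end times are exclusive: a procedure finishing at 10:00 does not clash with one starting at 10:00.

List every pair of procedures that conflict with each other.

SLOT1 & SLOT2

Sorted by start: SLOT1, SLOT2, SLOT3, SLOT5, SLOT4.
SLOT2 starts before SLOT1 ends → SLOT1 and SLOT2 overlap.
SLOT3 starts after SLOT1 ends — done with SLOT1.
SLOT3 starts after SLOT2 ends — done with SLOT2.
SLOT5 starts exactly when SLOT3 ends (back-to-back, no overlap) — done with SLOT3.
SLOT4 starts exactly when SLOT5 ends (back-to-back, no overlap).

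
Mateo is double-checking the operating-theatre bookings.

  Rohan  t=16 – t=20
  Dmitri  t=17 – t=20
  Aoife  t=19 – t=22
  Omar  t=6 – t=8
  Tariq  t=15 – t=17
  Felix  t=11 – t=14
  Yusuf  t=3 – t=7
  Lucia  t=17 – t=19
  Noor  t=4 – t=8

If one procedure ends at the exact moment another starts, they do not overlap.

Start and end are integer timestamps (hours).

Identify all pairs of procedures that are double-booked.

Aoife & Dmitri, Aoife & Rohan, Dmitri & Lucia, Dmitri & Rohan, Lucia & Rohan, Noor & Omar, Noor & Yusuf, Omar & Yusuf, Rohan & Tariq

Sorted by start: Yusuf, Noor, Omar, Felix, Tariq, Rohan, Dmitri, Lucia, Aoife.
Noor starts before Yusuf ends → Yusuf and Noor overlap.
Omar starts before Yusuf ends → Yusuf and Omar overlap.
Felix starts after Yusuf ends; Yusuf is clear from here.
Omar starts before Noor ends → Noor and Omar overlap.
Felix starts after Noor ends; Noor is clear from here.
Felix starts after Omar ends; Omar is clear from here.
Tariq starts after Felix ends; Felix is clear from here.
Rohan starts before Tariq ends → Tariq and Rohan overlap.
Dmitri starts exactly when Tariq ends (back-to-back, no overlap); Tariq is clear from here.
Dmitri starts before Rohan ends → Rohan and Dmitri overlap.
Lucia starts before Rohan ends → Rohan and Lucia overlap.
Aoife starts before Rohan ends → Rohan and Aoife overlap.
Lucia starts before Dmitri ends → Dmitri and Lucia overlap.
Aoife starts before Dmitri ends → Dmitri and Aoife overlap.
Aoife starts exactly when Lucia ends (back-to-back, no overlap).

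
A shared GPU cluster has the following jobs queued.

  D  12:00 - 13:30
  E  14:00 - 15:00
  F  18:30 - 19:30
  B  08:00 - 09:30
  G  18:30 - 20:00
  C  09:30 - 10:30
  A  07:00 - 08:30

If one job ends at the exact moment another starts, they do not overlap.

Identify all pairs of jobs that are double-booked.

Sorted by start: A, B, C, D, E, F, G.
B starts before A ends → A and B overlap.
C starts after A ends — done with A.
C starts exactly when B ends (back-to-back, no overlap) — done with B.
D starts after C ends — done with C.
E starts after D ends — done with D.
F starts after E ends — done with E.
G starts before F ends → F and G overlap.

A & B, F & G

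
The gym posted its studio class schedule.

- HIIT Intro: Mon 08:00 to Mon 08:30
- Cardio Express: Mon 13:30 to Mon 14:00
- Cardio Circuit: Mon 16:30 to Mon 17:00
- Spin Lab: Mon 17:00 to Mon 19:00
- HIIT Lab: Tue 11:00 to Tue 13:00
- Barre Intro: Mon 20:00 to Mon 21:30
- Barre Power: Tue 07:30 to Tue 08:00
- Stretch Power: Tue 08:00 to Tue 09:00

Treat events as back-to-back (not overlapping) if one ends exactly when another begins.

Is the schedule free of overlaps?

Sorted by start: HIIT Intro, Cardio Express, Cardio Circuit, Spin Lab, Barre Intro, Barre Power, Stretch Power, HIIT Lab.
Cardio Express starts after HIIT Intro ends, so HIIT Intro has no further overlaps.
Cardio Circuit starts after Cardio Express ends, so Cardio Express has no further overlaps.
Spin Lab starts exactly when Cardio Circuit ends (back-to-back, no overlap), so Cardio Circuit has no further overlaps.
Barre Intro starts after Spin Lab ends, so Spin Lab has no further overlaps.
Barre Power starts after Barre Intro ends, so Barre Intro has no further overlaps.
Stretch Power starts exactly when Barre Power ends (back-to-back, no overlap), so Barre Power has no further overlaps.
HIIT Lab starts after Stretch Power ends.
Every pair is clear; the schedule has no overlaps.

Yes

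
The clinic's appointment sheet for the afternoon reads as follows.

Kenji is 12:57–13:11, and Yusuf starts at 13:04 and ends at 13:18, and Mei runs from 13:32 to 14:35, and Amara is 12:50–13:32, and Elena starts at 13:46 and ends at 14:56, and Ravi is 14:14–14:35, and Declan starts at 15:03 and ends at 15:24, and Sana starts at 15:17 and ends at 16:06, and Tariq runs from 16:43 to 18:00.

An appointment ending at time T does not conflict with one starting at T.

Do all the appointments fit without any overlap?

No

Sorted by start: Amara, Kenji, Yusuf, Mei, Elena, Ravi, Declan, Sana, Tariq.
Kenji starts before Amara ends → Amara and Kenji overlap.
That's a conflict, so the schedule is not conflict-free.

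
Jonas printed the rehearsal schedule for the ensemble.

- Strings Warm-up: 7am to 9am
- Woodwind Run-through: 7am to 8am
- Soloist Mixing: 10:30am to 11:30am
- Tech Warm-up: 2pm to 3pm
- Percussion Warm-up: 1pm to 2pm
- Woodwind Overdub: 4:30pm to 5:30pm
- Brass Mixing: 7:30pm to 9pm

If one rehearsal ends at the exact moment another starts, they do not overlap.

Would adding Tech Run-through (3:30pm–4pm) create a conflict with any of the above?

No — it doesn't clash with anything

Strings Warm-up: ends 9am at or before Tech Run-through starts 3:30pm → clear.
Woodwind Run-through: ends 8am at or before Tech Run-through starts 3:30pm → clear.
Soloist Mixing: ends 11:30am at or before Tech Run-through starts 3:30pm → clear.
Percussion Warm-up: ends 2pm at or before Tech Run-through starts 3:30pm → clear.
Tech Warm-up: ends 3pm at or before Tech Run-through starts 3:30pm → clear.
Woodwind Overdub: starts 4:30pm at or after Tech Run-through ends 4pm → clear.
Brass Mixing: starts 7:30pm at or after Tech Run-through ends 4pm → clear.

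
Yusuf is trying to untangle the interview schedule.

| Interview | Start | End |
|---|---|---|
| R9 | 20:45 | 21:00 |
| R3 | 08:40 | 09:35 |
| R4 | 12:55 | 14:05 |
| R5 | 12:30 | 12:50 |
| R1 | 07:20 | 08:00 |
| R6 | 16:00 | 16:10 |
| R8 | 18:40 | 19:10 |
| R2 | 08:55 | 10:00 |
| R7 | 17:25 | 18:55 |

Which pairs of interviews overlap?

Two intervals overlap when each starts before the other ends.
Sorted by start: R1, R3, R2, R5, R4, R6, R7, R8, R9.
R3 starts after R1 ends, so nothing later overlaps R1 either.
R2 starts before R3 ends → R3 and R2 overlap.
R5 starts after R3 ends, so nothing later overlaps R3 either.
R5 starts after R2 ends, so nothing later overlaps R2 either.
R4 starts after R5 ends, so nothing later overlaps R5 either.
R6 starts after R4 ends, so nothing later overlaps R4 either.
R7 starts after R6 ends, so nothing later overlaps R6 either.
R8 starts before R7 ends → R7 and R8 overlap.
R9 starts after R7 ends.
R9 starts after R8 ends.

R2 & R3, R7 & R8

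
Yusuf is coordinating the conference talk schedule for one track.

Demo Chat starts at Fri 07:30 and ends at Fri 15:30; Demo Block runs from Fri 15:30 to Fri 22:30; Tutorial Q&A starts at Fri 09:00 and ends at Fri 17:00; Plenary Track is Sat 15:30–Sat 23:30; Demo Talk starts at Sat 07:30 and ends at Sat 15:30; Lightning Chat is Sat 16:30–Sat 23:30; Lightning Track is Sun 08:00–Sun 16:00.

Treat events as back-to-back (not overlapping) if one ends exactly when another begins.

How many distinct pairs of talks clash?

Sorted by start: Demo Chat, Tutorial Q&A, Demo Block, Demo Talk, Plenary Track, Lightning Chat, Lightning Track.
Tutorial Q&A starts before Demo Chat ends → Demo Chat and Tutorial Q&A overlap.
Demo Block starts exactly when Demo Chat ends (back-to-back, no overlap); Demo Chat is clear from here.
Demo Block starts before Tutorial Q&A ends → Tutorial Q&A and Demo Block overlap.
Demo Talk starts after Tutorial Q&A ends; Tutorial Q&A is clear from here.
Demo Talk starts after Demo Block ends; Demo Block is clear from here.
Plenary Track starts exactly when Demo Talk ends (back-to-back, no overlap); Demo Talk is clear from here.
Lightning Chat starts before Plenary Track ends → Plenary Track and Lightning Chat overlap.
Lightning Track starts after Plenary Track ends.
Lightning Track starts after Lightning Chat ends.
Overlapping pairs: Demo Block & Tutorial Q&A, Demo Chat & Tutorial Q&A, Lightning Chat & Plenary Track — 3 in total.

3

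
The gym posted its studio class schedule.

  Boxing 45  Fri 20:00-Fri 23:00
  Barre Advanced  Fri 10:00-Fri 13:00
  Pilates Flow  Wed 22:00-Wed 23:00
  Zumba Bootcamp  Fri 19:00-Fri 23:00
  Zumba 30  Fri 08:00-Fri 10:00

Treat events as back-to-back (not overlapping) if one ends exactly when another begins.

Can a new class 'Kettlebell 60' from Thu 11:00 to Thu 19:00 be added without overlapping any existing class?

Pilates Flow: ends Wed 23:00 at or before Kettlebell 60 starts Thu 11:00 → clear.
Zumba 30: starts Fri 08:00 at or after Kettlebell 60 ends Thu 19:00 → clear.
Barre Advanced: starts Fri 10:00 at or after Kettlebell 60 ends Thu 19:00 → clear.
Zumba Bootcamp: starts Fri 19:00 at or after Kettlebell 60 ends Thu 19:00 → clear.
Boxing 45: starts Fri 20:00 at or after Kettlebell 60 ends Thu 19:00 → clear.

Yes — the slot is free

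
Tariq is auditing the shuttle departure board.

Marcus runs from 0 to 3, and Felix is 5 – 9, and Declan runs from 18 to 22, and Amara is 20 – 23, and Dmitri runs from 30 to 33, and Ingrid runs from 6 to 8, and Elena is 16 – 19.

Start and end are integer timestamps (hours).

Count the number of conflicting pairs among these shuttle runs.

3

Check each pair: they overlap iff neither finishes before the other starts.
Sorted by start: Marcus, Felix, Ingrid, Elena, Declan, Amara, Dmitri.
Felix starts after Marcus ends, so Marcus has no further overlaps.
Ingrid starts before Felix ends → Felix and Ingrid overlap.
Elena starts after Felix ends, so Felix has no further overlaps.
Elena starts after Ingrid ends, so Ingrid has no further overlaps.
Declan starts before Elena ends → Elena and Declan overlap.
Amara starts after Elena ends, so Elena has no further overlaps.
Amara starts before Declan ends → Declan and Amara overlap.
Dmitri starts after Declan ends.
Dmitri starts after Amara ends.
Overlapping pairs: Amara & Declan, Declan & Elena, Felix & Ingrid — 3 in total.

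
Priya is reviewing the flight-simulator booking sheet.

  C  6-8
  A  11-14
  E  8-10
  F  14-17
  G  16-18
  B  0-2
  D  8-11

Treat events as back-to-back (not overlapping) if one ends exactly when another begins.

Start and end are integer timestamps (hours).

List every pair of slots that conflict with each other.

Two intervals overlap when each starts before the other ends.
Sorted by start: B, C, D, E, A, F, G.
C starts after B ends, so B has no further overlaps.
D starts exactly when C ends (back-to-back, no overlap), so C has no further overlaps.
E starts before D ends → D and E overlap.
A starts exactly when D ends (back-to-back, no overlap), so D has no further overlaps.
A starts after E ends, so E has no further overlaps.
F starts exactly when A ends (back-to-back, no overlap), so A has no further overlaps.
G starts before F ends → F and G overlap.

D & E, F & G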